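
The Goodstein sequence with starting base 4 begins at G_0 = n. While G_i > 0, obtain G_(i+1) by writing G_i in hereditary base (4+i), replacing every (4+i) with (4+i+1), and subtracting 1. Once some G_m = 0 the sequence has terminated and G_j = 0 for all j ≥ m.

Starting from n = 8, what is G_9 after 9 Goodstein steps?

6

(0) 8|_4 = 2·4 ↦ 2·5|_5 = 10 ⇒ 9
(1) 9|_5 = 5 + 4 ↦ 6 + 4|_6 = 10 ⇒ 9
(2) 9|_6 = 6 + 3 ↦ 7 + 3|_7 = 10 ⇒ 9
(3) 9|_7 = 7 + 2 ↦ 8 + 2|_8 = 10 ⇒ 9
(4) 9|_8 = 8 + 1 ↦ 9 + 1|_9 = 10 ⇒ 9
(5) 9|_9 = 9 ↦ 10|_10 = 10 ⇒ 9
(6) 9|_10 = 9 ↦ 9|_11 = 9 ⇒ 8
(7) 8|_11 = 8 ↦ 8|_12 = 8 ⇒ 7
(8) 7|_12 = 7 ↦ 7|_13 = 7 ⇒ 6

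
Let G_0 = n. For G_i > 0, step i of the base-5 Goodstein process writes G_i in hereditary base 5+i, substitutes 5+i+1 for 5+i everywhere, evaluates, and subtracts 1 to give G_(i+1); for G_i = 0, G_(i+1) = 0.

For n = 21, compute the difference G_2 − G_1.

step 0: 21 = 4·5 + 1; sub 6 for 5: 4·6 + 1; = 25; G_1 = 25−1 = 24
step 1: 24 = 4·6; sub 7 for 6: 4·7; = 28; G_2 = 28−1 = 27

3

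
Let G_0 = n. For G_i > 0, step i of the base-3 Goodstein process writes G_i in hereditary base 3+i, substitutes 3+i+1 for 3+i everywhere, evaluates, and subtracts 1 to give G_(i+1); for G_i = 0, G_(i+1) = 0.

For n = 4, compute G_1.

[0] 4 ≡ 3 + 1 (base 3). Lift 4: 5. −1: 4.
[1] 4 ≡ 4 (base 4). Lift 5: 5. −1: 4.

4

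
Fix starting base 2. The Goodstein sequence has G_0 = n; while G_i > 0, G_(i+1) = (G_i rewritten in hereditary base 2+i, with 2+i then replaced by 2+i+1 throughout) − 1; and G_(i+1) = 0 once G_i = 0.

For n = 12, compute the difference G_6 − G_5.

128452957

step 0: 12 = 2^(2 + 1) + 2^2; sub 3 for 2: 3^(3 + 1) + 3^3; = 108; G_1 = 108−1 = 107
step 1: 107 = 3^(3 + 1) + 2·3^2 + 2·3 + 2; sub 4 for 3: 4^(4 + 1) + 2·4^2 + 2·4 + 2; = 1066; G_2 = 1066−1 = 1065
step 2: 1065 = 4^(4 + 1) + 2·4^2 + 2·4 + 1; sub 5 for 4: 5^(5 + 1) + 2·5^2 + 2·5 + 1; = 15686; G_3 = 15686−1 = 15685
step 3: 15685 = 5^(5 + 1) + 2·5^2 + 2·5; sub 6 for 5: 6^(6 + 1) + 2·6^2 + 2·6; = 280020; G_4 = 280020−1 = 280019
step 4: 280019 = 6^(6 + 1) + 2·6^2 + 6 + 5; sub 7 for 6: 7^(7 + 1) + 2·7^2 + 7 + 5; = 5764911; G_5 = 5764911−1 = 5764910
step 5: 5764910 = 7^(7 + 1) + 2·7^2 + 7 + 4; sub 8 for 7: 8^(8 + 1) + 2·8^2 + 8 + 4; = 134217868; G_6 = 134217868−1 = 134217867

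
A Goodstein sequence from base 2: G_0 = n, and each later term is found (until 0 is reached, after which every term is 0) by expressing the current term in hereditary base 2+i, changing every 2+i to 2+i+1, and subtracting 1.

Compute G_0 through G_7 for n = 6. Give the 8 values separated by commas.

i=0: 6 = 2^2 + 2 (b=2); 2→3: 3^3 + 3 = 30; 30−1 = 29
i=1: 29 = 3^3 + 2 (b=3); 3→4: 4^4 + 2 = 258; 258−1 = 257
i=2: 257 = 4^4 + 1 (b=4); 4→5: 5^5 + 1 = 3126; 3126−1 = 3125
i=3: 3125 = 5^5 (b=5); 5→6: 6^6 = 46656; 46656−1 = 46655
i=4: 46655 = 5·6^5 + 5·6^4 + 5·6^3 + 5·6^2 + 5·6 + 5 (b=6); 6→7: 5·7^5 + 5·7^4 + 5·7^3 + 5·7^2 + 5·7 + 5 = 98040; 98040−1 = 98039
i=5: 98039 = 5·7^5 + 5·7^4 + 5·7^3 + 5·7^2 + 5·7 + 4 (b=7); 7→8: 5·8^5 + 5·8^4 + 5·8^3 + 5·8^2 + 5·8 + 4 = 187244; 187244−1 = 187243
i=6: 187243 = 5·8^5 + 5·8^4 + 5·8^3 + 5·8^2 + 5·8 + 3 (b=8); 8→9: 5·9^5 + 5·9^4 + 5·9^3 + 5·9^2 + 5·9 + 3 = 332148; 332148−1 = 332147

6, 29, 257, 3125, 46655, 98039, 187243, 332147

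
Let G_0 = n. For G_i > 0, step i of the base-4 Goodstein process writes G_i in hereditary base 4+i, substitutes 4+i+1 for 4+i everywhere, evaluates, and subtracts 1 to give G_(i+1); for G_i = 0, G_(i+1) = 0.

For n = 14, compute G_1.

i=0: 14 = 3·4 + 2 (b=4); 4→5: 3·5 + 2 = 17; 17−1 = 16
i=1: 16 = 3·5 + 1 (b=5); 5→6: 3·6 + 1 = 19; 19−1 = 18

16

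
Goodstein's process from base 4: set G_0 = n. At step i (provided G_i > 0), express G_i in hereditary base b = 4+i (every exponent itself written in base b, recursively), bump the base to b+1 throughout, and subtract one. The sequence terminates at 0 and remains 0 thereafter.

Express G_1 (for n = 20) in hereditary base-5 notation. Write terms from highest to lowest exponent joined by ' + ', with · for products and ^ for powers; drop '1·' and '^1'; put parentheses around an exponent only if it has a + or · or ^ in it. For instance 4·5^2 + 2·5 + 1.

5^2 + 4

G_0 = 20. HB_4(20) = 4^2 + 4. Bump = 30. G_1 = 29.
G_1 = 29. HB_5(29) = 5^2 + 4. Bump = 40. G_2 = 39.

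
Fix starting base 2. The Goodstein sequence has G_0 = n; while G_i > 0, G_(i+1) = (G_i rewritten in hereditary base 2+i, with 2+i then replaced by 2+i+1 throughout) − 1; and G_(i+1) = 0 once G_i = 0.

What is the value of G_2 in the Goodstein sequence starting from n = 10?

1025

step 0: 10 = 2^(2 + 1) + 2; sub 3 for 2: 3^(3 + 1) + 3; = 84; G_1 = 84−1 = 83
step 1: 83 = 3^(3 + 1) + 2; sub 4 for 3: 4^(4 + 1) + 2; = 1026; G_2 = 1026−1 = 1025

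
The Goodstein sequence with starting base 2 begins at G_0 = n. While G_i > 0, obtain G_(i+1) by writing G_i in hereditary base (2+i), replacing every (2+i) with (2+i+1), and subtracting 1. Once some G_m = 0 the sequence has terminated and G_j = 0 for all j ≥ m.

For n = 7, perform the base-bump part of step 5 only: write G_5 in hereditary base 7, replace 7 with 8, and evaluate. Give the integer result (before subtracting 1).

16777216

step 0: 7 = 2^2 + 2 + 1; sub 3 for 2: 3^3 + 3 + 1; = 31; G_1 = 31−1 = 30
step 1: 30 = 3^3 + 3; sub 4 for 3: 4^4 + 4; = 260; G_2 = 260−1 = 259
step 2: 259 = 4^4 + 3; sub 5 for 4: 5^5 + 3; = 3128; G_3 = 3128−1 = 3127
step 3: 3127 = 5^5 + 2; sub 6 for 5: 6^6 + 2; = 46658; G_4 = 46658−1 = 46657
step 4: 46657 = 6^6 + 1; sub 7 for 6: 7^7 + 1; = 823544; G_5 = 823544−1 = 823543
step 5: 823543 = 7^7; sub 8 for 7: 8^8; = 16777216; G_6 = 16777216−1 = 16777215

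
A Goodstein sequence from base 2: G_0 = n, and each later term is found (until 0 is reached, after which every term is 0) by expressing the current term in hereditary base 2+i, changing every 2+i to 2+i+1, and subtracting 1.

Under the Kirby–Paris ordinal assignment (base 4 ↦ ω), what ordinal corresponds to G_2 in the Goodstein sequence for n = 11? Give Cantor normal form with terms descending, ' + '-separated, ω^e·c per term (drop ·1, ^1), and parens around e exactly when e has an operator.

ω^(ω + 1) + 3

G_0=11  [base 2] 2^(2 + 1) + 2 + 1  →[2↦3]→  3^(3 + 1) + 3 + 1 = 85  −1 ⇒ G_1=84
G_1=84  [base 3] 3^(3 + 1) + 3  →[3↦4]→  4^(4 + 1) + 4 = 1028  −1 ⇒ G_2=1027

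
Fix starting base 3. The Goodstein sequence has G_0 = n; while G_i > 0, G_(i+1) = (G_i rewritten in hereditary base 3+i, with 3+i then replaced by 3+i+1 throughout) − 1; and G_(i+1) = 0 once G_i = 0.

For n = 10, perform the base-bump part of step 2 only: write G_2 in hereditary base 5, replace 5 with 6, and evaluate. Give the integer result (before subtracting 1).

i=0: 10 = 3^2 + 1 (b=3); 3→4: 4^2 + 1 = 17; 17−1 = 16
i=1: 16 = 4^2 (b=4); 4→5: 5^2 = 25; 25−1 = 24
i=2: 24 = 4·5 + 4 (b=5); 5→6: 4·6 + 4 = 28; 28−1 = 27

28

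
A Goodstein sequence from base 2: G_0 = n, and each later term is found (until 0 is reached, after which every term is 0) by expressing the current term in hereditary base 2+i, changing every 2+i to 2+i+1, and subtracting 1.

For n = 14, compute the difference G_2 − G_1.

1171

base 2: 14 = 2^(2 + 1) + 2^2 + 2; at 3: 3^(3 + 1) + 3^3 + 3 = 111; next = 110
base 3: 110 = 3^(3 + 1) + 3^3 + 2; at 4: 4^(4 + 1) + 4^4 + 2 = 1282; next = 1281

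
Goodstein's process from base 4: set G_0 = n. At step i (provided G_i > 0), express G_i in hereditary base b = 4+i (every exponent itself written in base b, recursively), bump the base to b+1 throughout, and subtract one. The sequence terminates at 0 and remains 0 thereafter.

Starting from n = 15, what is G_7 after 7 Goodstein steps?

26

(0) 15|_4 = 3·4 + 3 ↦ 3·5 + 3|_5 = 18 ⇒ 17
(1) 17|_5 = 3·5 + 2 ↦ 3·6 + 2|_6 = 20 ⇒ 19
(2) 19|_6 = 3·6 + 1 ↦ 3·7 + 1|_7 = 22 ⇒ 21
(3) 21|_7 = 3·7 ↦ 3·8|_8 = 24 ⇒ 23
(4) 23|_8 = 2·8 + 7 ↦ 2·9 + 7|_9 = 25 ⇒ 24
(5) 24|_9 = 2·9 + 6 ↦ 2·10 + 6|_10 = 26 ⇒ 25
(6) 25|_10 = 2·10 + 5 ↦ 2·11 + 5|_11 = 27 ⇒ 26
(7) 26|_11 = 2·11 + 4 ↦ 2·12 + 4|_12 = 28 ⇒ 27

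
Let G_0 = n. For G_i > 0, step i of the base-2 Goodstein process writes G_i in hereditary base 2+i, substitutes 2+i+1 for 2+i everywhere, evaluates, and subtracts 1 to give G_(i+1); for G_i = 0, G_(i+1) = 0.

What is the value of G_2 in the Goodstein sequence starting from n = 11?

1027

[0] 11 ≡ 2^(2 + 1) + 2 + 1 (base 2). Lift 3: 85. −1: 84.
[1] 84 ≡ 3^(3 + 1) + 3 (base 3). Lift 4: 1028. −1: 1027.
[2] 1027 ≡ 4^(4 + 1) + 3 (base 4). Lift 5: 15628. −1: 15627.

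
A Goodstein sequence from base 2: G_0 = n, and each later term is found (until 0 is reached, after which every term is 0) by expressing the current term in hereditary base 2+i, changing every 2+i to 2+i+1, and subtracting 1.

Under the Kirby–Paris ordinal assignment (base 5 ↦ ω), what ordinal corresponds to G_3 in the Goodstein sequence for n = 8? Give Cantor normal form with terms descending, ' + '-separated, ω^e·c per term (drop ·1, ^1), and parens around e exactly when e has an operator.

ω^ω·2 + ω^2·2 + ω·2

base 2: 8 = 2^(2 + 1); at 3: 3^(3 + 1) = 81; next = 80
base 3: 80 = 2·3^3 + 2·3^2 + 2·3 + 2; at 4: 2·4^4 + 2·4^2 + 2·4 + 2 = 554; next = 553
base 4: 553 = 2·4^4 + 2·4^2 + 2·4 + 1; at 5: 2·5^5 + 2·5^2 + 2·5 + 1 = 6311; next = 6310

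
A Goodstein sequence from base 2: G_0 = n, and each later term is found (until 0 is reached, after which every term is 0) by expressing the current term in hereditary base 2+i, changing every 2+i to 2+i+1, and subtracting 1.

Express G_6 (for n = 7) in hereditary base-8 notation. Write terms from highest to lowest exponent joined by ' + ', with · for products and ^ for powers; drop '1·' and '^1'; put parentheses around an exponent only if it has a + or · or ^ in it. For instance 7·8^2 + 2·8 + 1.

G_0=7  [base 2] 2^2 + 2 + 1  →[2↦3]→  3^3 + 3 + 1 = 31  −1 ⇒ G_1=30
G_1=30  [base 3] 3^3 + 3  →[3↦4]→  4^4 + 4 = 260  −1 ⇒ G_2=259
G_2=259  [base 4] 4^4 + 3  →[4↦5]→  5^5 + 3 = 3128  −1 ⇒ G_3=3127
G_3=3127  [base 5] 5^5 + 2  →[5↦6]→  6^6 + 2 = 46658  −1 ⇒ G_4=46657
G_4=46657  [base 6] 6^6 + 1  →[6↦7]→  7^7 + 1 = 823544  −1 ⇒ G_5=823543
G_5=823543  [base 7] 7^7  →[7↦8]→  8^8 = 16777216  −1 ⇒ G_6=16777215
G_6=16777215  [base 8] 7·8^7 + 7·8^6 + 7·8^5 + 7·8^4 + 7·8^3 + 7·8^2 + 7·8 + 7  →[8↦9]→  7·9^7 + 7·9^6 + 7·9^5 + 7·9^4 + 7·9^3 + 7·9^2 + 7·9 + 7 = 37665880  −1 ⇒ G_7=37665879

7·8^7 + 7·8^6 + 7·8^5 + 7·8^4 + 7·8^3 + 7·8^2 + 7·8 + 7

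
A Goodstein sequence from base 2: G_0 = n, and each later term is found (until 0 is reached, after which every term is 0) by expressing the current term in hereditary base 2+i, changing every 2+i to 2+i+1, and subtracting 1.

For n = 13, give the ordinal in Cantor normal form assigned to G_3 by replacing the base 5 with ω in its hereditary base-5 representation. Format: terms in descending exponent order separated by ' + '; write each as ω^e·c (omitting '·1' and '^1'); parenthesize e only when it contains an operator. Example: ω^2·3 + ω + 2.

[0] 13 ≡ 2^(2 + 1) + 2^2 + 1 (base 2). Lift 3: 109. −1: 108.
[1] 108 ≡ 3^(3 + 1) + 3^3 (base 3). Lift 4: 1280. −1: 1279.
[2] 1279 ≡ 4^(4 + 1) + 3·4^3 + 3·4^2 + 3·4 + 3 (base 4). Lift 5: 16093. −1: 16092.
[3] 16092 ≡ 5^(5 + 1) + 3·5^3 + 3·5^2 + 3·5 + 2 (base 5). Lift 6: 280712. −1: 280711.

ω^(ω + 1) + ω^3·3 + ω^2·3 + ω·3 + 2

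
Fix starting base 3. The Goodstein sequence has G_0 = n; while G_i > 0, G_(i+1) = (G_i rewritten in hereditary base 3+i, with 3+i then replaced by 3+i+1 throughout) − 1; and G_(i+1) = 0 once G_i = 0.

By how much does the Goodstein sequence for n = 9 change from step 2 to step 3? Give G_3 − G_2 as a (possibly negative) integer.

step 0: 9 = 3^2; sub 4 for 3: 4^2; = 16; G_1 = 16−1 = 15
step 1: 15 = 3·4 + 3; sub 5 for 4: 3·5 + 3; = 18; G_2 = 18−1 = 17
step 2: 17 = 3·5 + 2; sub 6 for 5: 3·6 + 2; = 20; G_3 = 20−1 = 19

2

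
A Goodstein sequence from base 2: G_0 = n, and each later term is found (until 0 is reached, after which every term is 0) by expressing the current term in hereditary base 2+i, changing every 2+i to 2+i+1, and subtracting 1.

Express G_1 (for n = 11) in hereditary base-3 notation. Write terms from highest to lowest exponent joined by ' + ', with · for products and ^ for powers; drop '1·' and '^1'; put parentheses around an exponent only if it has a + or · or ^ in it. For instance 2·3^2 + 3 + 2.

(0) 11|_2 = 2^(2 + 1) + 2 + 1 ↦ 3^(3 + 1) + 3 + 1|_3 = 85 ⇒ 84
(1) 84|_3 = 3^(3 + 1) + 3 ↦ 4^(4 + 1) + 4|_4 = 1028 ⇒ 1027

3^(3 + 1) + 3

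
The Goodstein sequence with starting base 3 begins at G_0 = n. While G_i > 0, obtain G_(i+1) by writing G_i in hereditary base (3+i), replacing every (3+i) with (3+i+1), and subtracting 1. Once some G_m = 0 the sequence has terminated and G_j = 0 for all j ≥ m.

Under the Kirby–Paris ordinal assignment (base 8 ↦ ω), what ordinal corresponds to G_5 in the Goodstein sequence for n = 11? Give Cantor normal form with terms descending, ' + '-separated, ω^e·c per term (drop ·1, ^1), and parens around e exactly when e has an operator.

ω·5 + 3

G_0 = 11. HB_3(11) = 3^2 + 2. Bump = 18. G_1 = 17.
G_1 = 17. HB_4(17) = 4^2 + 1. Bump = 26. G_2 = 25.
G_2 = 25. HB_5(25) = 5^2. Bump = 36. G_3 = 35.
G_3 = 35. HB_6(35) = 5·6 + 5. Bump = 40. G_4 = 39.
G_4 = 39. HB_7(39) = 5·7 + 4. Bump = 44. G_5 = 43.
G_5 = 43. HB_8(43) = 5·8 + 3. Bump = 48. G_6 = 47.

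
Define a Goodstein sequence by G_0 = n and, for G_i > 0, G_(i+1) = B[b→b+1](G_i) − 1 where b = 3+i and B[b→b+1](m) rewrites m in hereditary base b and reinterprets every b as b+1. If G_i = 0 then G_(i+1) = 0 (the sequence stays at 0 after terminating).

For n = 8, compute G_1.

9

step 0: 8 = 2·3 + 2; sub 4 for 3: 2·4 + 2; = 10; G_1 = 10−1 = 9
step 1: 9 = 2·4 + 1; sub 5 for 4: 2·5 + 1; = 11; G_2 = 11−1 = 10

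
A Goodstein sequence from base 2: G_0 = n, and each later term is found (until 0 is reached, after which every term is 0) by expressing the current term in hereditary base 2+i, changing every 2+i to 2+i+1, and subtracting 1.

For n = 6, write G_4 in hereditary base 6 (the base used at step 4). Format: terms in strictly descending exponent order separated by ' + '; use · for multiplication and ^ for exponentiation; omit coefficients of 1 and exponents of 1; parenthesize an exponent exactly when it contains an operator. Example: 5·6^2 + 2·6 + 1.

5·6^5 + 5·6^4 + 5·6^3 + 5·6^2 + 5·6 + 5

step 0: 6 = 2^2 + 2; sub 3 for 2: 3^3 + 3; = 30; G_1 = 30−1 = 29
step 1: 29 = 3^3 + 2; sub 4 for 3: 4^4 + 2; = 258; G_2 = 258−1 = 257
step 2: 257 = 4^4 + 1; sub 5 for 4: 5^5 + 1; = 3126; G_3 = 3126−1 = 3125
step 3: 3125 = 5^5; sub 6 for 5: 6^6; = 46656; G_4 = 46656−1 = 46655
step 4: 46655 = 5·6^5 + 5·6^4 + 5·6^3 + 5·6^2 + 5·6 + 5; sub 7 for 6: 5·7^5 + 5·7^4 + 5·7^3 + 5·7^2 + 5·7 + 5; = 98040; G_5 = 98040−1 = 98039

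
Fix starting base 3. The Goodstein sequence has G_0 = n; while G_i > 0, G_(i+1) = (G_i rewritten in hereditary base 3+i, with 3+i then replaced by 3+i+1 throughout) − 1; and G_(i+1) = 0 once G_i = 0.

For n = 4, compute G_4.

(0) 4|_3 = 3 + 1 ↦ 4 + 1|_4 = 5 ⇒ 4
(1) 4|_4 = 4 ↦ 5|_5 = 5 ⇒ 4
(2) 4|_5 = 4 ↦ 4|_6 = 4 ⇒ 3
(3) 3|_6 = 3 ↦ 3|_7 = 3 ⇒ 2
(4) 2|_7 = 2 ↦ 2|_8 = 2 ⇒ 1

2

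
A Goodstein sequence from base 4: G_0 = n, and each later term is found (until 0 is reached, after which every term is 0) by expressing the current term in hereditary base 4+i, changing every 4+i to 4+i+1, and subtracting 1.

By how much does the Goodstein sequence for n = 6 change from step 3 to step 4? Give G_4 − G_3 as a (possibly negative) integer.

-1

G_0=6  [base 4] 4 + 2  →[4↦5]→  5 + 2 = 7  −1 ⇒ G_1=6
G_1=6  [base 5] 5 + 1  →[5↦6]→  6 + 1 = 7  −1 ⇒ G_2=6
G_2=6  [base 6] 6  →[6↦7]→  7 = 7  −1 ⇒ G_3=6
G_3=6  [base 7] 6  →[7↦8]→  6 = 6  −1 ⇒ G_4=5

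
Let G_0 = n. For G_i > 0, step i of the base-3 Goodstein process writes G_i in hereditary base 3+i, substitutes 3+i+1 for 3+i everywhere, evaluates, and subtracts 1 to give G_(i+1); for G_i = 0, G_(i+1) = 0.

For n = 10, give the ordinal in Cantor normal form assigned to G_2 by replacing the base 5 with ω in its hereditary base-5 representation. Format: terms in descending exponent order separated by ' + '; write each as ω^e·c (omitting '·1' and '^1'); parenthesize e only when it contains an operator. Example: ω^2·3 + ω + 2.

10 —HB3→ 3^2 + 1 —bump→ 4^2 + 1 = 17 —(−1)→ 16
16 —HB4→ 4^2 —bump→ 5^2 = 25 —(−1)→ 24
24 —HB5→ 4·5 + 4 —bump→ 4·6 + 4 = 28 —(−1)→ 27

ω·4 + 4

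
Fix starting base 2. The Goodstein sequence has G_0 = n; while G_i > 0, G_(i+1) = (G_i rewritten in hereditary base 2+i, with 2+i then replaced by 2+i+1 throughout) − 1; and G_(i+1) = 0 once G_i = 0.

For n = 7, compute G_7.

step 0: 7 = 2^2 + 2 + 1; sub 3 for 2: 3^3 + 3 + 1; = 31; G_1 = 31−1 = 30
step 1: 30 = 3^3 + 3; sub 4 for 3: 4^4 + 4; = 260; G_2 = 260−1 = 259
step 2: 259 = 4^4 + 3; sub 5 for 4: 5^5 + 3; = 3128; G_3 = 3128−1 = 3127
step 3: 3127 = 5^5 + 2; sub 6 for 5: 6^6 + 2; = 46658; G_4 = 46658−1 = 46657
step 4: 46657 = 6^6 + 1; sub 7 for 6: 7^7 + 1; = 823544; G_5 = 823544−1 = 823543
step 5: 823543 = 7^7; sub 8 for 7: 8^8; = 16777216; G_6 = 16777216−1 = 16777215
step 6: 16777215 = 7·8^7 + 7·8^6 + 7·8^5 + 7·8^4 + 7·8^3 + 7·8^2 + 7·8 + 7; sub 9 for 8: 7·9^7 + 7·9^6 + 7·9^5 + 7·9^4 + 7·9^3 + 7·9^2 + 7·9 + 7; = 37665880; G_7 = 37665880−1 = 37665879

37665879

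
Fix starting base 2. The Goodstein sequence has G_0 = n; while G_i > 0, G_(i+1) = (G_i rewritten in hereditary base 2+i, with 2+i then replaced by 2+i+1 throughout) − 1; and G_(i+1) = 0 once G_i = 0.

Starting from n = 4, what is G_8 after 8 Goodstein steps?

G_0=4  [base 2] 2^2  →[2↦3]→  3^3 = 27  −1 ⇒ G_1=26
G_1=26  [base 3] 2·3^2 + 2·3 + 2  →[3↦4]→  2·4^2 + 2·4 + 2 = 42  −1 ⇒ G_2=41
G_2=41  [base 4] 2·4^2 + 2·4 + 1  →[4↦5]→  2·5^2 + 2·5 + 1 = 61  −1 ⇒ G_3=60
G_3=60  [base 5] 2·5^2 + 2·5  →[5↦6]→  2·6^2 + 2·6 = 84  −1 ⇒ G_4=83
G_4=83  [base 6] 2·6^2 + 6 + 5  →[6↦7]→  2·7^2 + 7 + 5 = 110  −1 ⇒ G_5=109
G_5=109  [base 7] 2·7^2 + 7 + 4  →[7↦8]→  2·8^2 + 8 + 4 = 140  −1 ⇒ G_6=139
G_6=139  [base 8] 2·8^2 + 8 + 3  →[8↦9]→  2·9^2 + 9 + 3 = 174  −1 ⇒ G_7=173
G_7=173  [base 9] 2·9^2 + 9 + 2  →[9↦10]→  2·10^2 + 10 + 2 = 212  −1 ⇒ G_8=211
G_8=211  [base 10] 2·10^2 + 10 + 1  →[10↦11]→  2·11^2 + 11 + 1 = 254  −1 ⇒ G_9=253

211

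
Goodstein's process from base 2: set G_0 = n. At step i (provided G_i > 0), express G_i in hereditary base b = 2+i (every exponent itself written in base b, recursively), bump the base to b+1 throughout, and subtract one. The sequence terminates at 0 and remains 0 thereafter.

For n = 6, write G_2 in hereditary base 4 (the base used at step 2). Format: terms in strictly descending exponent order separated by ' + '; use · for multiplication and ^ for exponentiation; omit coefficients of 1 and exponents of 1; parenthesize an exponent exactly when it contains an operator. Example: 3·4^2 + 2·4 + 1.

G_0=6  [base 2] 2^2 + 2  →[2↦3]→  3^3 + 3 = 30  −1 ⇒ G_1=29
G_1=29  [base 3] 3^3 + 2  →[3↦4]→  4^4 + 2 = 258  −1 ⇒ G_2=257

4^4 + 1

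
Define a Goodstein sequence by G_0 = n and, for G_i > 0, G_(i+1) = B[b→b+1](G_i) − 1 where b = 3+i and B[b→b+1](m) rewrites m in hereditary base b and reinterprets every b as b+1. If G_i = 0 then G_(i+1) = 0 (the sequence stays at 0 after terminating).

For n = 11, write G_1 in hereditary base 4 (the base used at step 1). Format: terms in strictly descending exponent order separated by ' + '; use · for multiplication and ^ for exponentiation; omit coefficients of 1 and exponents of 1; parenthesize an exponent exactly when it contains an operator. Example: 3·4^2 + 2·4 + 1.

4^2 + 1

[0] 11 ≡ 3^2 + 2 (base 3). Lift 4: 18. −1: 17.
[1] 17 ≡ 4^2 + 1 (base 4). Lift 5: 26. −1: 25.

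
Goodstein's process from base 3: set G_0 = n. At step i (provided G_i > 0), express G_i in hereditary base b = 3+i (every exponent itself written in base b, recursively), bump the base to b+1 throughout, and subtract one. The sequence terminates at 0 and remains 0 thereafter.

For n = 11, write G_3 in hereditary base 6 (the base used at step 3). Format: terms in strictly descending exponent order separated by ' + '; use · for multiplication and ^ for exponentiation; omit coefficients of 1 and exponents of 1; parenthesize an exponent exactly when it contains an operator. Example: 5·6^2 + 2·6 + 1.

5·6 + 5

G_0 = 11. HB_3(11) = 3^2 + 2. Bump = 18. G_1 = 17.
G_1 = 17. HB_4(17) = 4^2 + 1. Bump = 26. G_2 = 25.
G_2 = 25. HB_5(25) = 5^2. Bump = 36. G_3 = 35.
G_3 = 35. HB_6(35) = 5·6 + 5. Bump = 40. G_4 = 39.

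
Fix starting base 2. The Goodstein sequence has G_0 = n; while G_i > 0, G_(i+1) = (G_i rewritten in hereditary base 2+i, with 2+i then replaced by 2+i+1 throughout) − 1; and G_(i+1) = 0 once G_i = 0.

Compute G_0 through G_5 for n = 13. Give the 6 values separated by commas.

step 0: 13 = 2^(2 + 1) + 2^2 + 1; sub 3 for 2: 3^(3 + 1) + 3^3 + 1; = 109; G_1 = 109−1 = 108
step 1: 108 = 3^(3 + 1) + 3^3; sub 4 for 3: 4^(4 + 1) + 4^4; = 1280; G_2 = 1280−1 = 1279
step 2: 1279 = 4^(4 + 1) + 3·4^3 + 3·4^2 + 3·4 + 3; sub 5 for 4: 5^(5 + 1) + 3·5^3 + 3·5^2 + 3·5 + 3; = 16093; G_3 = 16093−1 = 16092
step 3: 16092 = 5^(5 + 1) + 3·5^3 + 3·5^2 + 3·5 + 2; sub 6 for 5: 6^(6 + 1) + 3·6^3 + 3·6^2 + 3·6 + 2; = 280712; G_4 = 280712−1 = 280711
step 4: 280711 = 6^(6 + 1) + 3·6^3 + 3·6^2 + 3·6 + 1; sub 7 for 6: 7^(7 + 1) + 3·7^3 + 3·7^2 + 3·7 + 1; = 5765999; G_5 = 5765999−1 = 5765998

13, 108, 1279, 16092, 280711, 5765998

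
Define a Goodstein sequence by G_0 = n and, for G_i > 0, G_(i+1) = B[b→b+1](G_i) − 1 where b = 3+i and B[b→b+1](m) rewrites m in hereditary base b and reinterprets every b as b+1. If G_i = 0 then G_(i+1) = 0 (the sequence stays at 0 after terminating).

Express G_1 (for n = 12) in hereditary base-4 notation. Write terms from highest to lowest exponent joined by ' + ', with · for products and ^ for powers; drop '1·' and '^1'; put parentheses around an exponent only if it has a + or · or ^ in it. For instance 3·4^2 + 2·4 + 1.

4^2 + 3

G_0=12  [base 3] 3^2 + 3  →[3↦4]→  4^2 + 4 = 20  −1 ⇒ G_1=19
G_1=19  [base 4] 4^2 + 3  →[4↦5]→  5^2 + 3 = 28  −1 ⇒ G_2=27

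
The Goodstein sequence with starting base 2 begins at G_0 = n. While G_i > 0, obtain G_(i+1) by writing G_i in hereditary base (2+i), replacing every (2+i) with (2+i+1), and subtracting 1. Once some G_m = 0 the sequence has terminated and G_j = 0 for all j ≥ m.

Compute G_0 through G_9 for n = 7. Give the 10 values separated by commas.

7, 30, 259, 3127, 46657, 823543, 16777215, 37665879, 77777775, 150051213

G_0=7  [base 2] 2^2 + 2 + 1  →[2↦3]→  3^3 + 3 + 1 = 31  −1 ⇒ G_1=30
G_1=30  [base 3] 3^3 + 3  →[3↦4]→  4^4 + 4 = 260  −1 ⇒ G_2=259
G_2=259  [base 4] 4^4 + 3  →[4↦5]→  5^5 + 3 = 3128  −1 ⇒ G_3=3127
G_3=3127  [base 5] 5^5 + 2  →[5↦6]→  6^6 + 2 = 46658  −1 ⇒ G_4=46657
G_4=46657  [base 6] 6^6 + 1  →[6↦7]→  7^7 + 1 = 823544  −1 ⇒ G_5=823543
G_5=823543  [base 7] 7^7  →[7↦8]→  8^8 = 16777216  −1 ⇒ G_6=16777215
G_6=16777215  [base 8] 7·8^7 + 7·8^6 + 7·8^5 + 7·8^4 + 7·8^3 + 7·8^2 + 7·8 + 7  →[8↦9]→  7·9^7 + 7·9^6 + 7·9^5 + 7·9^4 + 7·9^3 + 7·9^2 + 7·9 + 7 = 37665880  −1 ⇒ G_7=37665879
G_7=37665879  [base 9] 7·9^7 + 7·9^6 + 7·9^5 + 7·9^4 + 7·9^3 + 7·9^2 + 7·9 + 6  →[9↦10]→  7·10^7 + 7·10^6 + 7·10^5 + 7·10^4 + 7·10^3 + 7·10^2 + 7·10 + 6 = 77777776  −1 ⇒ G_8=77777775
G_8=77777775  [base 10] 7·10^7 + 7·10^6 + 7·10^5 + 7·10^4 + 7·10^3 + 7·10^2 + 7·10 + 5  →[10↦11]→  7·11^7 + 7·11^6 + 7·11^5 + 7·11^4 + 7·11^3 + 7·11^2 + 7·11 + 5 = 150051214  −1 ⇒ G_9=150051213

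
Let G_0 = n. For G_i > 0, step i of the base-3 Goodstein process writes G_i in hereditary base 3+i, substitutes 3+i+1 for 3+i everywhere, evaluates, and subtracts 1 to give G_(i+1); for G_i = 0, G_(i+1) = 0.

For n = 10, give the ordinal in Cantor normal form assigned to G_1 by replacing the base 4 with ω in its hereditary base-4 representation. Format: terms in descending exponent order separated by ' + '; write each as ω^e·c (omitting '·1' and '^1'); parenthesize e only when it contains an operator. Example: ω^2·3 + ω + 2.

ω^2

10 —HB3→ 3^2 + 1 —bump→ 4^2 + 1 = 17 —(−1)→ 16
16 —HB4→ 4^2 —bump→ 5^2 = 25 —(−1)→ 24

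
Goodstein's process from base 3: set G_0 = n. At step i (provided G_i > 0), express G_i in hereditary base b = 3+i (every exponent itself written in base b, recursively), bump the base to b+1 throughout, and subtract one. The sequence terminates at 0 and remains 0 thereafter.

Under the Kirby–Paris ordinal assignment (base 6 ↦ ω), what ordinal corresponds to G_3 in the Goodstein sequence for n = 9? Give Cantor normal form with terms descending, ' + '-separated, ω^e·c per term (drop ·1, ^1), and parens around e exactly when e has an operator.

ω·3 + 1

i=0: 9 = 3^2 (b=3); 3→4: 4^2 = 16; 16−1 = 15
i=1: 15 = 3·4 + 3 (b=4); 4→5: 3·5 + 3 = 18; 18−1 = 17
i=2: 17 = 3·5 + 2 (b=5); 5→6: 3·6 + 2 = 20; 20−1 = 19
i=3: 19 = 3·6 + 1 (b=6); 6→7: 3·7 + 1 = 22; 22−1 = 21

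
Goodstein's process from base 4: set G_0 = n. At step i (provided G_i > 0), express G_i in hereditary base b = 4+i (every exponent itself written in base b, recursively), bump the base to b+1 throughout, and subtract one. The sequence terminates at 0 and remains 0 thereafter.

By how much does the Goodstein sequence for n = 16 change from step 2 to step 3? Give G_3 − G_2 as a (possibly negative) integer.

3

(0) 16|_4 = 4^2 ↦ 5^2|_5 = 25 ⇒ 24
(1) 24|_5 = 4·5 + 4 ↦ 4·6 + 4|_6 = 28 ⇒ 27
(2) 27|_6 = 4·6 + 3 ↦ 4·7 + 3|_7 = 31 ⇒ 30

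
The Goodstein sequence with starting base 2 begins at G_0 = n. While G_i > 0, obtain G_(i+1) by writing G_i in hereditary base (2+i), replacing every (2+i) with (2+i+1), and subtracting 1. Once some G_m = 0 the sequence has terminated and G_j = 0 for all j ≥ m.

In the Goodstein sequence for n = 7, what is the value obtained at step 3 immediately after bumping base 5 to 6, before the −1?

i=0: 7 = 2^2 + 2 + 1 (b=2); 2→3: 3^3 + 3 + 1 = 31; 31−1 = 30
i=1: 30 = 3^3 + 3 (b=3); 3→4: 4^4 + 4 = 260; 260−1 = 259
i=2: 259 = 4^4 + 3 (b=4); 4→5: 5^5 + 3 = 3128; 3128−1 = 3127
i=3: 3127 = 5^5 + 2 (b=5); 5→6: 6^6 + 2 = 46658; 46658−1 = 46657

46658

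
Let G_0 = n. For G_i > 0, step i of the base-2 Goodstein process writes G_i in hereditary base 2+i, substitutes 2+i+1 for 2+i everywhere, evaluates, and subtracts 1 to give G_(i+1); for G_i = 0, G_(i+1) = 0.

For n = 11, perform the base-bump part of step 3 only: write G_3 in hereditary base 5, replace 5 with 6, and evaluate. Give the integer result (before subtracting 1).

step 0: 11 = 2^(2 + 1) + 2 + 1; sub 3 for 2: 3^(3 + 1) + 3 + 1; = 85; G_1 = 85−1 = 84
step 1: 84 = 3^(3 + 1) + 3; sub 4 for 3: 4^(4 + 1) + 4; = 1028; G_2 = 1028−1 = 1027
step 2: 1027 = 4^(4 + 1) + 3; sub 5 for 4: 5^(5 + 1) + 3; = 15628; G_3 = 15628−1 = 15627

279938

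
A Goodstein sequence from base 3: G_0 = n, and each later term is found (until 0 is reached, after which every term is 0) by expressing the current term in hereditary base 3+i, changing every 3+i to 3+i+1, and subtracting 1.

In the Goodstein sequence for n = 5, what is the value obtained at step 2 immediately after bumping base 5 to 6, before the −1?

[0] 5 ≡ 3 + 2 (base 3). Lift 4: 6. −1: 5.
[1] 5 ≡ 4 + 1 (base 4). Lift 5: 6. −1: 5.
[2] 5 ≡ 5 (base 5). Lift 6: 6. −1: 5.

6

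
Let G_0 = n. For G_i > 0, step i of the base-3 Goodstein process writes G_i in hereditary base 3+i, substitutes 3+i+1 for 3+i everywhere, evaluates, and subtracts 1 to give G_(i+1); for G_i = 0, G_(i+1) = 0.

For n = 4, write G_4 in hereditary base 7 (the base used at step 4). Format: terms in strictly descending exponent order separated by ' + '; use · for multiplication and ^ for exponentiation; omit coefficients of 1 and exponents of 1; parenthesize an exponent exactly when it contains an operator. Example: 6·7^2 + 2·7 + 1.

2

[0] 4 ≡ 3 + 1 (base 3). Lift 4: 5. −1: 4.
[1] 4 ≡ 4 (base 4). Lift 5: 5. −1: 4.
[2] 4 ≡ 4 (base 5). Lift 6: 4. −1: 3.
[3] 3 ≡ 3 (base 6). Lift 7: 3. −1: 2.
[4] 2 ≡ 2 (base 7). Lift 8: 2. −1: 1.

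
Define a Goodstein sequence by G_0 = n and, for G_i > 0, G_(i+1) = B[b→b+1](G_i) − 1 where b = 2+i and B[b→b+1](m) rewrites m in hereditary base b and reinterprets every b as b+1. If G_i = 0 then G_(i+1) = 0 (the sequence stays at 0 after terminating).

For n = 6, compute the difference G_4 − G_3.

43530

base 2: 6 = 2^2 + 2; at 3: 3^3 + 3 = 30; next = 29
base 3: 29 = 3^3 + 2; at 4: 4^4 + 2 = 258; next = 257
base 4: 257 = 4^4 + 1; at 5: 5^5 + 1 = 3126; next = 3125
base 5: 3125 = 5^5; at 6: 6^6 = 46656; next = 46655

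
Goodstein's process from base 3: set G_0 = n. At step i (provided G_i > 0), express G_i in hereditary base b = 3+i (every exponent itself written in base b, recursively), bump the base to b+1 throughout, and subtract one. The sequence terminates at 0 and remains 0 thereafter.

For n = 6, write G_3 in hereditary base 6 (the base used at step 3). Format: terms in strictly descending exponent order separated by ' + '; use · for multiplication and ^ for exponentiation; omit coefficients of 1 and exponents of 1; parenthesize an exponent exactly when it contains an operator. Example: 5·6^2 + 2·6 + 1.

6 + 1

base 3: 6 = 2·3; at 4: 2·4 = 8; next = 7
base 4: 7 = 4 + 3; at 5: 5 + 3 = 8; next = 7
base 5: 7 = 5 + 2; at 6: 6 + 2 = 8; next = 7
base 6: 7 = 6 + 1; at 7: 7 + 1 = 8; next = 7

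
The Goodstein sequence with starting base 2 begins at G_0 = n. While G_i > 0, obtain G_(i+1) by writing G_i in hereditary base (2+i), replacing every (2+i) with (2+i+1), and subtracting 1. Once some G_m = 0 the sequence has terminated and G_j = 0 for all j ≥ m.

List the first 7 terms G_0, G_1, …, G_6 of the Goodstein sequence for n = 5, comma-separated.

step 0: 5 = 2^2 + 1; sub 3 for 2: 3^3 + 1; = 28; G_1 = 28−1 = 27
step 1: 27 = 3^3; sub 4 for 3: 4^4; = 256; G_2 = 256−1 = 255
step 2: 255 = 3·4^3 + 3·4^2 + 3·4 + 3; sub 5 for 4: 3·5^3 + 3·5^2 + 3·5 + 3; = 468; G_3 = 468−1 = 467
step 3: 467 = 3·5^3 + 3·5^2 + 3·5 + 2; sub 6 for 5: 3·6^3 + 3·6^2 + 3·6 + 2; = 776; G_4 = 776−1 = 775
step 4: 775 = 3·6^3 + 3·6^2 + 3·6 + 1; sub 7 for 6: 3·7^3 + 3·7^2 + 3·7 + 1; = 1198; G_5 = 1198−1 = 1197
step 5: 1197 = 3·7^3 + 3·7^2 + 3·7; sub 8 for 7: 3·8^3 + 3·8^2 + 3·8; = 1752; G_6 = 1752−1 = 1751

5, 27, 255, 467, 775, 1197, 1751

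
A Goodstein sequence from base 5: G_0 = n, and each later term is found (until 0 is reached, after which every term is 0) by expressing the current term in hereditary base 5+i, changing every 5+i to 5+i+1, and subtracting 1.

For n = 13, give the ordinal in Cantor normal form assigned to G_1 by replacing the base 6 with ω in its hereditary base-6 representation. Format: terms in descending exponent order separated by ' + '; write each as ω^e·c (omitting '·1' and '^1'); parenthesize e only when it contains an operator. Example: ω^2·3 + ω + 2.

ω·2 + 2

step 0: 13 = 2·5 + 3; sub 6 for 5: 2·6 + 3; = 15; G_1 = 15−1 = 14
step 1: 14 = 2·6 + 2; sub 7 for 6: 2·7 + 2; = 16; G_2 = 16−1 = 15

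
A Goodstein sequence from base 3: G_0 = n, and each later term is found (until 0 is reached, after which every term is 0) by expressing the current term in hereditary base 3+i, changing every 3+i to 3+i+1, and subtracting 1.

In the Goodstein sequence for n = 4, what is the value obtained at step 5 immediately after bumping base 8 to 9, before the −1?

base 3: 4 = 3 + 1; at 4: 4 + 1 = 5; next = 4
base 4: 4 = 4; at 5: 5 = 5; next = 4
base 5: 4 = 4; at 6: 4 = 4; next = 3
base 6: 3 = 3; at 7: 3 = 3; next = 2
base 7: 2 = 2; at 8: 2 = 2; next = 1
base 8: 1 = 1; at 9: 1 = 1; next = 0

1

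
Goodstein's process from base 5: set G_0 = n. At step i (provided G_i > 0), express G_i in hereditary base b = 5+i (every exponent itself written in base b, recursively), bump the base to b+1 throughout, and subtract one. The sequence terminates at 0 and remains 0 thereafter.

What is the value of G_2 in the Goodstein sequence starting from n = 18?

(0) 18|_5 = 3·5 + 3 ↦ 3·6 + 3|_6 = 21 ⇒ 20
(1) 20|_6 = 3·6 + 2 ↦ 3·7 + 2|_7 = 23 ⇒ 22

22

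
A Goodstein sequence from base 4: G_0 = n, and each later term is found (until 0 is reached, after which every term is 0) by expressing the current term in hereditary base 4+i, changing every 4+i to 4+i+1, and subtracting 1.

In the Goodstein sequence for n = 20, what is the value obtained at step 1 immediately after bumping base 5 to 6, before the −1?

20 —HB4→ 4^2 + 4 —bump→ 5^2 + 5 = 30 —(−1)→ 29
29 —HB5→ 5^2 + 4 —bump→ 6^2 + 4 = 40 —(−1)→ 39

40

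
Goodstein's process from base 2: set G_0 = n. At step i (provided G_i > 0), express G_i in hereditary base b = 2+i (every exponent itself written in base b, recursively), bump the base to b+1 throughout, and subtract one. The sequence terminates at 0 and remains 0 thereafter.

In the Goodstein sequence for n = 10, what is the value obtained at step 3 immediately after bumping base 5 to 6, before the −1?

i=0: 10 = 2^(2 + 1) + 2 (b=2); 2→3: 3^(3 + 1) + 3 = 84; 84−1 = 83
i=1: 83 = 3^(3 + 1) + 2 (b=3); 3→4: 4^(4 + 1) + 2 = 1026; 1026−1 = 1025
i=2: 1025 = 4^(4 + 1) + 1 (b=4); 4→5: 5^(5 + 1) + 1 = 15626; 15626−1 = 15625
i=3: 15625 = 5^(5 + 1) (b=5); 5→6: 6^(6 + 1) = 279936; 279936−1 = 279935

279936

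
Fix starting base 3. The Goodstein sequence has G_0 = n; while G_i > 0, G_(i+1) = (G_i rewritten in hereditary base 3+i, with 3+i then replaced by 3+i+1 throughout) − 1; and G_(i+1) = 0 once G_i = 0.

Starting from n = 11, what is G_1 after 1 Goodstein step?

G_0=11  [base 3] 3^2 + 2  →[3↦4]→  4^2 + 2 = 18  −1 ⇒ G_1=17
G_1=17  [base 4] 4^2 + 1  →[4↦5]→  5^2 + 1 = 26  −1 ⇒ G_2=25

17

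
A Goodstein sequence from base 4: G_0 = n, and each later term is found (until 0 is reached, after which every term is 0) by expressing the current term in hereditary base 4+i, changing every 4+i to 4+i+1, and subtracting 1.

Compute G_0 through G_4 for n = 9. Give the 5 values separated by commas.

9, 10, 11, 11, 11

i=0: 9 = 2·4 + 1 (b=4); 4→5: 2·5 + 1 = 11; 11−1 = 10
i=1: 10 = 2·5 (b=5); 5→6: 2·6 = 12; 12−1 = 11
i=2: 11 = 6 + 5 (b=6); 6→7: 7 + 5 = 12; 12−1 = 11
i=3: 11 = 7 + 4 (b=7); 7→8: 8 + 4 = 12; 12−1 = 11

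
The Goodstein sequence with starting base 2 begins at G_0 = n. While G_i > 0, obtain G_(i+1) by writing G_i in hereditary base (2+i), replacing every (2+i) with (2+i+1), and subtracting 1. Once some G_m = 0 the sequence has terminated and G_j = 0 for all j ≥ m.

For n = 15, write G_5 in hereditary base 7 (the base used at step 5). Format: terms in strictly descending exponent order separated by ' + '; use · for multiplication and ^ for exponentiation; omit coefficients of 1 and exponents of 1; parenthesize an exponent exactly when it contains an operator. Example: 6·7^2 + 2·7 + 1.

base 2: 15 = 2^(2 + 1) + 2^2 + 2 + 1; at 3: 3^(3 + 1) + 3^3 + 3 + 1 = 112; next = 111
base 3: 111 = 3^(3 + 1) + 3^3 + 3; at 4: 4^(4 + 1) + 4^4 + 4 = 1284; next = 1283
base 4: 1283 = 4^(4 + 1) + 4^4 + 3; at 5: 5^(5 + 1) + 5^5 + 3 = 18753; next = 18752
base 5: 18752 = 5^(5 + 1) + 5^5 + 2; at 6: 6^(6 + 1) + 6^6 + 2 = 326594; next = 326593
base 6: 326593 = 6^(6 + 1) + 6^6 + 1; at 7: 7^(7 + 1) + 7^7 + 1 = 6588345; next = 6588344
base 7: 6588344 = 7^(7 + 1) + 7^7; at 8: 8^(8 + 1) + 8^8 = 150994944; next = 150994943

7^(7 + 1) + 7^7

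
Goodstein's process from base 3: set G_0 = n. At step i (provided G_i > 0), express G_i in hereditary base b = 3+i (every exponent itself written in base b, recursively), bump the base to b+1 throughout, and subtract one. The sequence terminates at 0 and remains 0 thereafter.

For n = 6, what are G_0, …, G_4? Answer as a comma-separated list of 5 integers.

6, 7, 7, 7, 7

step 0: 6 = 2·3; sub 4 for 3: 2·4; = 8; G_1 = 8−1 = 7
step 1: 7 = 4 + 3; sub 5 for 4: 5 + 3; = 8; G_2 = 8−1 = 7
step 2: 7 = 5 + 2; sub 6 for 5: 6 + 2; = 8; G_3 = 8−1 = 7
step 3: 7 = 6 + 1; sub 7 for 6: 7 + 1; = 8; G_4 = 8−1 = 7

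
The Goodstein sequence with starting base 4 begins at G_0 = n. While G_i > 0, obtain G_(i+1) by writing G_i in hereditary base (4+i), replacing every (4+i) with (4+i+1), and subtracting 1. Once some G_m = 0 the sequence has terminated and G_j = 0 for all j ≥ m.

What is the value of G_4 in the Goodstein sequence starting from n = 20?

base 4: 20 = 4^2 + 4; at 5: 5^2 + 5 = 30; next = 29
base 5: 29 = 5^2 + 4; at 6: 6^2 + 4 = 40; next = 39
base 6: 39 = 6^2 + 3; at 7: 7^2 + 3 = 52; next = 51
base 7: 51 = 7^2 + 2; at 8: 8^2 + 2 = 66; next = 65
base 8: 65 = 8^2 + 1; at 9: 9^2 + 1 = 82; next = 81

65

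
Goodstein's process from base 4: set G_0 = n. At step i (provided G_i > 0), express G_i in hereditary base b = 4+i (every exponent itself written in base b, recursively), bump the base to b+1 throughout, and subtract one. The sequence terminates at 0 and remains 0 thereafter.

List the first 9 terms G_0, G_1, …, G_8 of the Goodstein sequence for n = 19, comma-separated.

19 —HB4→ 4^2 + 3 —bump→ 5^2 + 3 = 28 —(−1)→ 27
27 —HB5→ 5^2 + 2 —bump→ 6^2 + 2 = 38 —(−1)→ 37
37 —HB6→ 6^2 + 1 —bump→ 7^2 + 1 = 50 —(−1)→ 49
49 —HB7→ 7^2 —bump→ 8^2 = 64 —(−1)→ 63
63 —HB8→ 7·8 + 7 —bump→ 7·9 + 7 = 70 —(−1)→ 69
69 —HB9→ 7·9 + 6 —bump→ 7·10 + 6 = 76 —(−1)→ 75
75 —HB10→ 7·10 + 5 —bump→ 7·11 + 5 = 82 —(−1)→ 81
81 —HB11→ 7·11 + 4 —bump→ 7·12 + 4 = 88 —(−1)→ 87

19, 27, 37, 49, 63, 69, 75, 81, 87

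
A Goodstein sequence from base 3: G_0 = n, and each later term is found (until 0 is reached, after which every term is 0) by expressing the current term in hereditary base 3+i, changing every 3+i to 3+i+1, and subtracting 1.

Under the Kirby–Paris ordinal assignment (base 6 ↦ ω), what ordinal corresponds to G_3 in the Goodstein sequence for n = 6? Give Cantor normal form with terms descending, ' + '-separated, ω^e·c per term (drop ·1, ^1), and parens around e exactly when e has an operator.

6 —HB3→ 2·3 —bump→ 2·4 = 8 —(−1)→ 7
7 —HB4→ 4 + 3 —bump→ 5 + 3 = 8 —(−1)→ 7
7 —HB5→ 5 + 2 —bump→ 6 + 2 = 8 —(−1)→ 7
7 —HB6→ 6 + 1 —bump→ 7 + 1 = 8 —(−1)→ 7

ω + 1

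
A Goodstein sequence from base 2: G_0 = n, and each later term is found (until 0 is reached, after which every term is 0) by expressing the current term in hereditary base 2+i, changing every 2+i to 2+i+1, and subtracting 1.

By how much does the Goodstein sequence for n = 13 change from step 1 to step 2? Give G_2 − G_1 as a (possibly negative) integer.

i=0: 13 = 2^(2 + 1) + 2^2 + 1 (b=2); 2→3: 3^(3 + 1) + 3^3 + 1 = 109; 109−1 = 108
i=1: 108 = 3^(3 + 1) + 3^3 (b=3); 3→4: 4^(4 + 1) + 4^4 = 1280; 1280−1 = 1279

1171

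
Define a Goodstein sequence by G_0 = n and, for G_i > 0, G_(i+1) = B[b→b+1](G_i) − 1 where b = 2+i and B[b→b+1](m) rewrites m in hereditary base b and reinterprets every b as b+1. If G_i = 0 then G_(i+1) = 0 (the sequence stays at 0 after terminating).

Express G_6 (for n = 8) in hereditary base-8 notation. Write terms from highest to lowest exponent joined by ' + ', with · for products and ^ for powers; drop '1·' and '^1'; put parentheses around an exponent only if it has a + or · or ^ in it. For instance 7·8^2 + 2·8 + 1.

2·8^8 + 2·8^2 + 8 + 3

step 0: 8 = 2^(2 + 1); sub 3 for 2: 3^(3 + 1); = 81; G_1 = 81−1 = 80
step 1: 80 = 2·3^3 + 2·3^2 + 2·3 + 2; sub 4 for 3: 2·4^4 + 2·4^2 + 2·4 + 2; = 554; G_2 = 554−1 = 553
step 2: 553 = 2·4^4 + 2·4^2 + 2·4 + 1; sub 5 for 4: 2·5^5 + 2·5^2 + 2·5 + 1; = 6311; G_3 = 6311−1 = 6310
step 3: 6310 = 2·5^5 + 2·5^2 + 2·5; sub 6 for 5: 2·6^6 + 2·6^2 + 2·6; = 93396; G_4 = 93396−1 = 93395
step 4: 93395 = 2·6^6 + 2·6^2 + 6 + 5; sub 7 for 6: 2·7^7 + 2·7^2 + 7 + 5; = 1647196; G_5 = 1647196−1 = 1647195
step 5: 1647195 = 2·7^7 + 2·7^2 + 7 + 4; sub 8 for 7: 2·8^8 + 2·8^2 + 8 + 4; = 33554572; G_6 = 33554572−1 = 33554571
step 6: 33554571 = 2·8^8 + 2·8^2 + 8 + 3; sub 9 for 8: 2·9^9 + 2·9^2 + 9 + 3; = 774841152; G_7 = 774841152−1 = 774841151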